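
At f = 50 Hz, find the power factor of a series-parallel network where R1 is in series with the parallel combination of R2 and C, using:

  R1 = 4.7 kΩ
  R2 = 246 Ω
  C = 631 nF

Step 1 — Angular frequency: ω = 2π·f = 2π·50 = 314.2 rad/s.
Step 2 — Component impedances:
  R1: Z = R = 4700 Ω
  R2: Z = R = 246 Ω
  C: Z = 1/(jωC) = -j/(ω·C) = 0 - j5045 Ω
Step 3 — Parallel branch: R2 || C = 1/(1/R2 + 1/C) = 245.4 - j11.97 Ω.
Step 4 — Series with R1: Z_total = R1 + (R2 || C) = 4945 - j11.97 Ω = 4945∠-0.1° Ω.
Step 5 — Power factor: PF = cos(φ) = Re(Z)/|Z| = 4945/4945 = 1.
Step 6 — Type: Im(Z) = -11.97 ⇒ leading (phase φ = -0.1°).

PF = 1 (leading, φ = -0.1°)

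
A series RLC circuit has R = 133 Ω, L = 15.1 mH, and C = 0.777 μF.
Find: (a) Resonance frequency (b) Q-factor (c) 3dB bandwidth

Step 1 — Resonance condition Im(Z)=0 gives ω₀ = 1/√(LC).
Step 2 — ω₀ = 1/√(0.0151·7.77e-07) = 9232 rad/s.
Step 3 — f₀ = ω₀/(2π) = 1469 Hz.
Step 4 — Series Q: Q = ω₀L/R = 9232·0.0151/133 = 1.048.
Step 5 — 3dB bandwidth: Δω = ω₀/Q = 8808 rad/s; BW = Δω/(2π) = 1402 Hz.

(a) f₀ = 1469 Hz  (b) Q = 1.048  (c) BW = 1402 Hz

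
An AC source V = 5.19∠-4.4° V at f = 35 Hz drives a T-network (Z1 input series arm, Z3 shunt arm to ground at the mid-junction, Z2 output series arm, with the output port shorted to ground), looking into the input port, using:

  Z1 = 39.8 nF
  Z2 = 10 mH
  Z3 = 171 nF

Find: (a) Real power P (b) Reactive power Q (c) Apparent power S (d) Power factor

Step 1 — Angular frequency: ω = 2π·f = 2π·35 = 219.9 rad/s.
Step 2 — Component impedances:
  Z1: Z = 1/(jωC) = -j/(ω·C) = 0 - j1.143e+05 Ω
  Z2: Z = jωL = j·219.9·0.01 = 0 + j2.199 Ω
  Z3: Z = 1/(jωC) = -j/(ω·C) = 0 - j2.659e+04 Ω
Step 3 — With the output port shorted to ground, the output series arm Z2 runs from the junction to ground; the shunt arm Z3 also runs from the junction to ground. They appear in parallel: Z3 || Z2 = 0 + j2.199 Ω.
Step 4 — Series with input arm Z1: Z_in = Z1 + (Z3 || Z2) = 0 - j1.143e+05 Ω = 1.143e+05∠-90.0° Ω.
Step 5 — Source phasor: V = 5.19∠-4.4° V = 5.175 - j0.3982 V.
Step 6 — Current: I = V / Z = 3.485e-06 + j4.529e-05 A = 4.543e-05∠85.6° A.
Step 7 — Complex power: S = V·I* = 0 - j0.0002358 VA.
Step 8 — Real power: P = Re(S) = 0 W.
Step 9 — Reactive power: Q = Im(S) = -0.0002358 VAR.
Step 10 — Apparent power: |S| = 0.0002358 VA.
Step 11 — Power factor: PF = P/|S| = 0 (leading).

(a) P = 0 W  (b) Q = -0.0002358 VAR  (c) S = 0.0002358 VA  (d) PF = 0 (leading)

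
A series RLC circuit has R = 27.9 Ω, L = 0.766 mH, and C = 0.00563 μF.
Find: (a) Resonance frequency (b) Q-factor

Step 1 — Resonance condition Im(Z)=0 gives ω₀ = 1/√(LC).
Step 2 — ω₀ = 1/√(0.000766·5.63e-09) = 4.815e+05 rad/s.
Step 3 — f₀ = ω₀/(2π) = 7.664e+04 Hz.
Step 4 — Series Q: Q = ω₀L/R = 4.815e+05·0.000766/27.9 = 13.22.

(a) f₀ = 7.664e+04 Hz  (b) Q = 13.22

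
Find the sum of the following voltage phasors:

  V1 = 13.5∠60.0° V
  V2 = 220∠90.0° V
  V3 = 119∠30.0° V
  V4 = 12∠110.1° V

Step 1 — Convert each phasor to rectangular form:
  V1 = 13.5·(cos(60.0°) + j·sin(60.0°)) = 6.75 + j11.69 V
  V2 = 220·(cos(90.0°) + j·sin(90.0°)) = 0 + j220 V
  V3 = 119·(cos(30.0°) + j·sin(30.0°)) = 103.1 + j59.5 V
  V4 = 12·(cos(110.1°) + j·sin(110.1°)) = -4.124 + j11.27 V
Step 2 — Sum components: V_total = 105.7 + j302.5 V.
Step 3 — Convert to polar: |V_total| = 320.4 V, ∠V_total = 70.7°.

V_total = 320.4∠70.7° V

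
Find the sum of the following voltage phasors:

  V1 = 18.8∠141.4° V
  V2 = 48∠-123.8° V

Step 1 — Convert each phasor to rectangular form:
  V1 = 18.8·(cos(141.4°) + j·sin(141.4°)) = -14.69 + j11.73 V
  V2 = 48·(cos(-123.8°) + j·sin(-123.8°)) = -26.7 - j39.89 V
Step 2 — Sum components: V_total = -41.39 - j28.16 V.
Step 3 — Convert to polar: |V_total| = 50.06 V, ∠V_total = -145.8°.

V_total = 50.06∠-145.8° V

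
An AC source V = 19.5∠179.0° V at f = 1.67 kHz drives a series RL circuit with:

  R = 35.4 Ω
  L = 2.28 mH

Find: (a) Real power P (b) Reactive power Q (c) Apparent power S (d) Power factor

Step 1 — Angular frequency: ω = 2π·f = 2π·1670 = 1.049e+04 rad/s.
Step 2 — Component impedances:
  R: Z = R = 35.4 Ω
  L: Z = jωL = j·1.049e+04·0.00228 = 0 + j23.92 Ω
Step 3 — Series combination: Z_total = R + L = 35.4 + j23.92 Ω = 42.73∠34.1° Ω.
Step 4 — Source phasor: V = 19.5∠179.0° V = -19.5 + j0.3403 V.
Step 5 — Current: I = V / Z = -0.3736 + j0.2621 A = 0.4564∠144.9° A.
Step 6 — Complex power: S = V·I* = 7.374 + j4.983 VA.
Step 7 — Real power: P = Re(S) = 7.374 W.
Step 8 — Reactive power: Q = Im(S) = 4.983 VAR.
Step 9 — Apparent power: |S| = 8.9 VA.
Step 10 — Power factor: PF = P/|S| = 0.8285 (lagging).

(a) P = 7.374 W  (b) Q = 4.983 VAR  (c) S = 8.9 VA  (d) PF = 0.8285 (lagging)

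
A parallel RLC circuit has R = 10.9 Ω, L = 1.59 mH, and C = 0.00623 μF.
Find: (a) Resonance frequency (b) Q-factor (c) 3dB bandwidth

Step 1 — Resonance: ω₀ = 1/√(LC) = 1/√(0.00159·6.23e-09) = 3.177e+05 rad/s.
Step 2 — f₀ = ω₀/(2π) = 5.057e+04 Hz.
Step 3 — Parallel Q: Q = R/(ω₀L) = 10.9/(3.177e+05·0.00159) = 0.02158.
Step 4 — Bandwidth: Δω = ω₀/Q = 1.473e+07 rad/s; BW = Δω/(2π) = 2.344e+06 Hz.

(a) f₀ = 5.057e+04 Hz  (b) Q = 0.02158  (c) BW = 2.344e+06 Hz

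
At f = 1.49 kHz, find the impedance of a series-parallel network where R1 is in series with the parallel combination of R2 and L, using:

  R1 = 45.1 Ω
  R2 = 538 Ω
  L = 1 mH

Step 1 — Angular frequency: ω = 2π·f = 2π·1490 = 9362 rad/s.
Step 2 — Component impedances:
  R1: Z = R = 45.1 Ω
  R2: Z = R = 538 Ω
  L: Z = jωL = j·9362·0.001 = 0 + j9.362 Ω
Step 3 — Parallel branch: R2 || L = 1/(1/R2 + 1/L) = 0.1629 + j9.359 Ω.
Step 4 — Series with R1: Z_total = R1 + (R2 || L) = 45.26 + j9.359 Ω = 46.22∠11.7° Ω.

Z = 45.26 + j9.359 Ω = 46.22∠11.7° Ω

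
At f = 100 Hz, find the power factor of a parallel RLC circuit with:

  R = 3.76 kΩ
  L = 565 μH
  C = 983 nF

Step 1 — Angular frequency: ω = 2π·f = 2π·100 = 628.3 rad/s.
Step 2 — Component impedances:
  R: Z = R = 3760 Ω
  L: Z = jωL = j·628.3·0.000565 = 0 + j0.355 Ω
  C: Z = 1/(jωC) = -j/(ω·C) = 0 - j1619 Ω
Step 3 — Parallel combination: 1/Z_total = 1/R + 1/L + 1/C; Z_total = 3.353e-05 + j0.3551 Ω = 0.3551∠90.0° Ω.
Step 4 — Power factor: PF = cos(φ) = Re(Z)/|Z| = 3.3532e-05/0.35508 = 9.444e-05.
Step 5 — Type: Im(Z) = 0.3551 ⇒ lagging (phase φ = 90.0°).

PF = 9.444e-05 (lagging, φ = 90.0°)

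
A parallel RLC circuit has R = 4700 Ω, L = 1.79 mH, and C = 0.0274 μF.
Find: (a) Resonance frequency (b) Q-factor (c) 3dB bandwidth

Step 1 — Resonance: ω₀ = 1/√(LC) = 1/√(0.00179·2.74e-08) = 1.428e+05 rad/s.
Step 2 — f₀ = ω₀/(2π) = 2.273e+04 Hz.
Step 3 — Parallel Q: Q = R/(ω₀L) = 4700/(1.428e+05·0.00179) = 18.39.
Step 4 — Bandwidth: Δω = ω₀/Q = 7765 rad/s; BW = Δω/(2π) = 1236 Hz.

(a) f₀ = 2.273e+04 Hz  (b) Q = 18.39  (c) BW = 1236 Hz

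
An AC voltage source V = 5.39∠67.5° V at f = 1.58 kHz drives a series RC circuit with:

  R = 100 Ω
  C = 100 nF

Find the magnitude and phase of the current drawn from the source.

Step 1 — Angular frequency: ω = 2π·f = 2π·1580 = 9927 rad/s.
Step 2 — Component impedances:
  R: Z = R = 100 Ω
  C: Z = 1/(jωC) = -j/(ω·C) = 0 - j1007 Ω
Step 3 — Series combination: Z_total = R + C = 100 - j1007 Ω = 1012∠-84.3° Ω.
Step 4 — Source phasor: V = 5.39∠67.5° V = 2.063 + j4.98 V.
Step 5 — Ohm's law: I = V / Z_total = (2.063 + j4.98) / (100 - j1007) = -0.004694 + j0.002514 A.
Step 6 — Convert to polar: |I| = 0.005325 A, ∠I = 151.8°.

I = 0.005325∠151.8° A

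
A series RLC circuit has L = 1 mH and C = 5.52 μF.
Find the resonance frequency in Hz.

Step 1 — Resonance condition Im(Z)=0 gives ω₀ = 1/√(LC).
Step 2 — ω₀ = 1/√(0.001·5.52e-06) = 1.346e+04 rad/s.
Step 3 — f₀ = ω₀/(2π) = 2142 Hz.

f₀ = 2142 Hz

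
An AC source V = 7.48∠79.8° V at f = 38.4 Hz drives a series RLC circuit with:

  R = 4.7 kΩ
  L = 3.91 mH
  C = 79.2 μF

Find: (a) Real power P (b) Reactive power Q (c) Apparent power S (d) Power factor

Step 1 — Angular frequency: ω = 2π·f = 2π·38.4 = 241.3 rad/s.
Step 2 — Component impedances:
  R: Z = R = 4700 Ω
  L: Z = jωL = j·241.3·0.00391 = 0 + j0.9434 Ω
  C: Z = 1/(jωC) = -j/(ω·C) = 0 - j52.33 Ω
Step 3 — Series combination: Z_total = R + L + C = 4700 - j51.39 Ω = 4700∠-0.6° Ω.
Step 4 — Source phasor: V = 7.48∠79.8° V = 1.325 + j7.362 V.
Step 5 — Current: I = V / Z = 0.0002647 + j0.001569 A = 0.001591∠80.4° A.
Step 6 — Complex power: S = V·I* = 0.0119 - j0.0001301 VA.
Step 7 — Real power: P = Re(S) = 0.0119 W.
Step 8 — Reactive power: Q = Im(S) = -0.0001301 VAR.
Step 9 — Apparent power: |S| = 0.0119 VA.
Step 10 — Power factor: PF = P/|S| = 0.9999 (leading).

(a) P = 0.0119 W  (b) Q = -0.0001301 VAR  (c) S = 0.0119 VA  (d) PF = 0.9999 (leading)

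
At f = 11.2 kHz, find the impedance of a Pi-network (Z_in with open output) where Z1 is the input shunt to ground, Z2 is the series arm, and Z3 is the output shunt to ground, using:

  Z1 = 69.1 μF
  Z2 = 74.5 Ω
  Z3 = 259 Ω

Step 1 — Angular frequency: ω = 2π·f = 2π·1.12e+04 = 7.037e+04 rad/s.
Step 2 — Component impedances:
  Z1: Z = 1/(jωC) = -j/(ω·C) = 0 - j0.2056 Ω
  Z2: Z = R = 74.5 Ω
  Z3: Z = R = 259 Ω
Step 3 — With open output, the series arm Z2 and the output shunt Z3 appear in series to ground: Z2 + Z3 = 333.5 Ω.
Step 4 — Parallel with input shunt Z1: Z_in = Z1 || (Z2 + Z3) = 0.0001268 - j0.2056 Ω = 0.2056∠-90.0° Ω.

Z = 0.0001268 - j0.2056 Ω = 0.2056∠-90.0° Ω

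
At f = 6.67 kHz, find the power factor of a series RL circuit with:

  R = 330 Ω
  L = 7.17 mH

Step 1 — Angular frequency: ω = 2π·f = 2π·6670 = 4.191e+04 rad/s.
Step 2 — Component impedances:
  R: Z = R = 330 Ω
  L: Z = jωL = j·4.191e+04·0.00717 = 0 + j300.5 Ω
Step 3 — Series combination: Z_total = R + L = 330 + j300.5 Ω = 446.3∠42.3° Ω.
Step 4 — Power factor: PF = cos(φ) = Re(Z)/|Z| = 330/446.3 = 0.7394.
Step 5 — Type: Im(Z) = 300.5 ⇒ lagging (phase φ = 42.3°).

PF = 0.7394 (lagging, φ = 42.3°)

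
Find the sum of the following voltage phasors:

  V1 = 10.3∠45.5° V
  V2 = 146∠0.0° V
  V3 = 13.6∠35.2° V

Step 1 — Convert each phasor to rectangular form:
  V1 = 10.3·(cos(45.5°) + j·sin(45.5°)) = 7.219 + j7.346 V
  V2 = 146·(cos(0.0°) + j·sin(0.0°)) = 146 V
  V3 = 13.6·(cos(35.2°) + j·sin(35.2°)) = 11.11 + j7.839 V
Step 2 — Sum components: V_total = 164.3 + j15.19 V.
Step 3 — Convert to polar: |V_total| = 165 V, ∠V_total = 5.3°.

V_total = 165∠5.3° V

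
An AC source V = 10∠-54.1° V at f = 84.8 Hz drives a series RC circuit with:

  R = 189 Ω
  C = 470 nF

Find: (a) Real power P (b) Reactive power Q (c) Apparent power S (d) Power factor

Step 1 — Angular frequency: ω = 2π·f = 2π·84.8 = 532.8 rad/s.
Step 2 — Component impedances:
  R: Z = R = 189 Ω
  C: Z = 1/(jωC) = -j/(ω·C) = 0 - j3993 Ω
Step 3 — Series combination: Z_total = R + C = 189 - j3993 Ω = 3998∠-87.3° Ω.
Step 4 — Source phasor: V = 10∠-54.1° V = 5.864 - j8.1 V.
Step 5 — Current: I = V / Z = 0.002093 + j0.001369 A = 0.002501∠33.2° A.
Step 6 — Complex power: S = V·I* = 0.001183 - j0.02499 VA.
Step 7 — Real power: P = Re(S) = 0.001183 W.
Step 8 — Reactive power: Q = Im(S) = -0.02499 VAR.
Step 9 — Apparent power: |S| = 0.02501 VA.
Step 10 — Power factor: PF = P/|S| = 0.04728 (leading).

(a) P = 0.001183 W  (b) Q = -0.02499 VAR  (c) S = 0.02501 VA  (d) PF = 0.04728 (leading)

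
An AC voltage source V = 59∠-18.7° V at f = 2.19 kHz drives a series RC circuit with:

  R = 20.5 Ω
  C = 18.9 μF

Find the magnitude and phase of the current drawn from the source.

Step 1 — Angular frequency: ω = 2π·f = 2π·2190 = 1.376e+04 rad/s.
Step 2 — Component impedances:
  R: Z = R = 20.5 Ω
  C: Z = 1/(jωC) = -j/(ω·C) = 0 - j3.845 Ω
Step 3 — Series combination: Z_total = R + C = 20.5 - j3.845 Ω = 20.86∠-10.6° Ω.
Step 4 — Source phasor: V = 59∠-18.7° V = 55.89 - j18.92 V.
Step 5 — Ohm's law: I = V / Z_total = (55.89 - j18.92) / (20.5 - j3.845) = 2.801 - j0.3974 A.
Step 6 — Convert to polar: |I| = 2.829 A, ∠I = -8.1°.

I = 2.829∠-8.1° A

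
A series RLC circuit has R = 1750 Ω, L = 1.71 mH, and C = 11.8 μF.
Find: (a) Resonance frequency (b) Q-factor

Step 1 — Resonance condition Im(Z)=0 gives ω₀ = 1/√(LC).
Step 2 — ω₀ = 1/√(0.00171·1.18e-05) = 7040 rad/s.
Step 3 — f₀ = ω₀/(2π) = 1120 Hz.
Step 4 — Series Q: Q = ω₀L/R = 7040·0.00171/1750 = 0.006879.

(a) f₀ = 1120 Hz  (b) Q = 0.006879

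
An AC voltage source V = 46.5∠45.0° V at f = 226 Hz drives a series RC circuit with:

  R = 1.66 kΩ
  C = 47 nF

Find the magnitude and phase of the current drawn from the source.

Step 1 — Angular frequency: ω = 2π·f = 2π·226 = 1420 rad/s.
Step 2 — Component impedances:
  R: Z = R = 1660 Ω
  C: Z = 1/(jωC) = -j/(ω·C) = 0 - j1.498e+04 Ω
Step 3 — Series combination: Z_total = R + C = 1660 - j1.498e+04 Ω = 1.508e+04∠-83.7° Ω.
Step 4 — Source phasor: V = 46.5∠45.0° V = 32.88 + j32.88 V.
Step 5 — Ohm's law: I = V / Z_total = (32.88 + j32.88) / (1660 - j1.498e+04) = -0.001928 + j0.002408 A.
Step 6 — Convert to polar: |I| = 0.003085 A, ∠I = 128.7°.

I = 0.003085∠128.7° A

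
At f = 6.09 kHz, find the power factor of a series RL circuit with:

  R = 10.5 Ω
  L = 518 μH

Step 1 — Angular frequency: ω = 2π·f = 2π·6090 = 3.826e+04 rad/s.
Step 2 — Component impedances:
  R: Z = R = 10.5 Ω
  L: Z = jωL = j·3.826e+04·0.000518 = 0 + j19.82 Ω
Step 3 — Series combination: Z_total = R + L = 10.5 + j19.82 Ω = 22.43∠62.1° Ω.
Step 4 — Power factor: PF = cos(φ) = Re(Z)/|Z| = 10.5/22.43 = 0.4681.
Step 5 — Type: Im(Z) = 19.82 ⇒ lagging (phase φ = 62.1°).

PF = 0.4681 (lagging, φ = 62.1°)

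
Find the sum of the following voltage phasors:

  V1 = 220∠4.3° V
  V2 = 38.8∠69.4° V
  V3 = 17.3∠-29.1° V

Step 1 — Convert each phasor to rectangular form:
  V1 = 220·(cos(4.3°) + j·sin(4.3°)) = 219.4 + j16.5 V
  V2 = 38.8·(cos(69.4°) + j·sin(69.4°)) = 13.65 + j36.32 V
  V3 = 17.3·(cos(-29.1°) + j·sin(-29.1°)) = 15.12 - j8.414 V
Step 2 — Sum components: V_total = 248.1 + j44.4 V.
Step 3 — Convert to polar: |V_total| = 252.1 V, ∠V_total = 10.1°.

V_total = 252.1∠10.1° V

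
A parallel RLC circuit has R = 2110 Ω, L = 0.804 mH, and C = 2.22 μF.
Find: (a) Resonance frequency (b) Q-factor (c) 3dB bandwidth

Step 1 — Resonance: ω₀ = 1/√(LC) = 1/√(0.000804·2.22e-06) = 2.367e+04 rad/s.
Step 2 — f₀ = ω₀/(2π) = 3767 Hz.
Step 3 — Parallel Q: Q = R/(ω₀L) = 2110/(2.367e+04·0.000804) = 110.9.
Step 4 — Bandwidth: Δω = ω₀/Q = 213.5 rad/s; BW = Δω/(2π) = 33.98 Hz.

(a) f₀ = 3767 Hz  (b) Q = 110.9  (c) BW = 33.98 Hz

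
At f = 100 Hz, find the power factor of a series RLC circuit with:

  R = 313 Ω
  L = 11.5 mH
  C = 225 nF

Step 1 — Angular frequency: ω = 2π·f = 2π·100 = 628.3 rad/s.
Step 2 — Component impedances:
  R: Z = R = 313 Ω
  L: Z = jωL = j·628.3·0.0115 = 0 + j7.226 Ω
  C: Z = 1/(jωC) = -j/(ω·C) = 0 - j7074 Ω
Step 3 — Series combination: Z_total = R + L + C = 313 - j7066 Ω = 7073∠-87.5° Ω.
Step 4 — Power factor: PF = cos(φ) = Re(Z)/|Z| = 313/7073 = 0.04425.
Step 5 — Type: Im(Z) = -7066 ⇒ leading (phase φ = -87.5°).

PF = 0.04425 (leading, φ = -87.5°)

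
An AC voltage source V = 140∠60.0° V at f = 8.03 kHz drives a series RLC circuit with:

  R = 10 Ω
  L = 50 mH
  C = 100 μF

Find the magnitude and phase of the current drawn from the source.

Step 1 — Angular frequency: ω = 2π·f = 2π·8030 = 5.045e+04 rad/s.
Step 2 — Component impedances:
  R: Z = R = 10 Ω
  L: Z = jωL = j·5.045e+04·0.05 = 0 + j2523 Ω
  C: Z = 1/(jωC) = -j/(ω·C) = 0 - j0.1982 Ω
Step 3 — Series combination: Z_total = R + L + C = 10 + j2523 Ω = 2523∠89.8° Ω.
Step 4 — Source phasor: V = 140∠60.0° V = 70 + j121.2 V.
Step 5 — Ohm's law: I = V / Z_total = (70 + j121.2) / (10 + j2523) = 0.04817 - j0.02756 A.
Step 6 — Convert to polar: |I| = 0.0555 A, ∠I = -29.8°.

I = 0.0555∠-29.8° A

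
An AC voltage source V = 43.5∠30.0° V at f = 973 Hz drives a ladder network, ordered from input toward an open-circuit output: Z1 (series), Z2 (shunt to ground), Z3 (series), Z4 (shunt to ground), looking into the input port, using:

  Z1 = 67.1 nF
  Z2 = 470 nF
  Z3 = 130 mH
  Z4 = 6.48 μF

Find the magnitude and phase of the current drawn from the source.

Step 1 — Angular frequency: ω = 2π·f = 2π·973 = 6114 rad/s.
Step 2 — Component impedances:
  Z1: Z = 1/(jωC) = -j/(ω·C) = 0 - j2438 Ω
  Z2: Z = 1/(jωC) = -j/(ω·C) = 0 - j348 Ω
  Z3: Z = jωL = j·6114·0.13 = 0 + j794.8 Ω
  Z4: Z = 1/(jωC) = -j/(ω·C) = 0 - j25.24 Ω
Step 3 — Ladder network (open output): work backward from the far end, alternating series and parallel combinations. Z_in = 0 - j3073 Ω = 3073∠-90.0° Ω.
Step 4 — Source phasor: V = 43.5∠30.0° V = 37.67 + j21.75 V.
Step 5 — Ohm's law: I = V / Z_total = (37.67 + j21.75) / (0 - j3073) = -0.007078 + j0.01226 A.
Step 6 — Convert to polar: |I| = 0.01416 A, ∠I = 120.0°.

I = 0.01416∠120.0° A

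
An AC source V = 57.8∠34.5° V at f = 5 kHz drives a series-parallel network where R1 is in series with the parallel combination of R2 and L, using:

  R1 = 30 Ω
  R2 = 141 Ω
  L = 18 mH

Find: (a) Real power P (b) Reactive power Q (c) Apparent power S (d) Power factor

Step 1 — Angular frequency: ω = 2π·f = 2π·5000 = 3.142e+04 rad/s.
Step 2 — Component impedances:
  R1: Z = R = 30 Ω
  R2: Z = R = 141 Ω
  L: Z = jωL = j·3.142e+04·0.018 = 0 + j565.5 Ω
Step 3 — Parallel branch: R2 || L = 1/(1/R2 + 1/L) = 132.7 + j33.1 Ω.
Step 4 — Series with R1: Z_total = R1 + (R2 || L) = 162.7 + j33.1 Ω = 166.1∠11.5° Ω.
Step 5 — Source phasor: V = 57.8∠34.5° V = 47.63 + j32.74 V.
Step 6 — Current: I = V / Z = 0.3204 + j0.136 A = 0.348∠23.0° A.
Step 7 — Complex power: S = V·I* = 19.71 + j4.009 VA.
Step 8 — Real power: P = Re(S) = 19.71 W.
Step 9 — Reactive power: Q = Im(S) = 4.009 VAR.
Step 10 — Apparent power: |S| = 20.12 VA.
Step 11 — Power factor: PF = P/|S| = 0.9799 (lagging).

(a) P = 19.71 W  (b) Q = 4.009 VAR  (c) S = 20.12 VA  (d) PF = 0.9799 (lagging)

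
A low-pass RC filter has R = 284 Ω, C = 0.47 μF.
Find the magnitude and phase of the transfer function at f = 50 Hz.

Step 1 — Angular frequency: ω = 2π·50 = 314.2 rad/s.
Step 2 — Transfer function: H(jω) = 1/(1 + jωRC).
Step 3 — Denominator: 1 + jωRC = 1 + j·314.2·284·4.7e-07 = 1 + j0.04193.
Step 4 — H = 0.9982 - j0.04186.
Step 5 — Magnitude: |H| = 0.9991 (-0.0 dB); phase: φ = -2.4°.

|H| = 0.9991 (-0.0 dB), φ = -2.4°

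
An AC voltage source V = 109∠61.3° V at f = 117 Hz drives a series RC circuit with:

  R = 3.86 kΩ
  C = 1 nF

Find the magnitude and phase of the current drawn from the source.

Step 1 — Angular frequency: ω = 2π·f = 2π·117 = 735.1 rad/s.
Step 2 — Component impedances:
  R: Z = R = 3860 Ω
  C: Z = 1/(jωC) = -j/(ω·C) = 0 - j1.36e+06 Ω
Step 3 — Series combination: Z_total = R + C = 3860 - j1.36e+06 Ω = 1.36e+06∠-89.8° Ω.
Step 4 — Source phasor: V = 109∠61.3° V = 52.34 + j95.61 V.
Step 5 — Ohm's law: I = V / Z_total = (52.34 + j95.61) / (3860 - j1.36e+06) = -7.018e-05 + j3.868e-05 A.
Step 6 — Convert to polar: |I| = 8.013e-05 A, ∠I = 151.1°.

I = 8.013e-05∠151.1° A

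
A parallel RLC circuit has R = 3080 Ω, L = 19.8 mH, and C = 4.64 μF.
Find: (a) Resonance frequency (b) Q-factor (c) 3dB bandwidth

Step 1 — Resonance: ω₀ = 1/√(LC) = 1/√(0.0198·4.64e-06) = 3299 rad/s.
Step 2 — f₀ = ω₀/(2π) = 525.1 Hz.
Step 3 — Parallel Q: Q = R/(ω₀L) = 3080/(3299·0.0198) = 47.15.
Step 4 — Bandwidth: Δω = ω₀/Q = 69.97 rad/s; BW = Δω/(2π) = 11.14 Hz.

(a) f₀ = 525.1 Hz  (b) Q = 47.15  (c) BW = 11.14 Hz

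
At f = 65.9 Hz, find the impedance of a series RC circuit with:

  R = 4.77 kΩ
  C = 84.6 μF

Step 1 — Angular frequency: ω = 2π·f = 2π·65.9 = 414.1 rad/s.
Step 2 — Component impedances:
  R: Z = R = 4770 Ω
  C: Z = 1/(jωC) = -j/(ω·C) = 0 - j28.55 Ω
Step 3 — Series combination: Z_total = R + C = 4770 - j28.55 Ω = 4770∠-0.3° Ω.

Z = 4770 - j28.55 Ω = 4770∠-0.3° Ω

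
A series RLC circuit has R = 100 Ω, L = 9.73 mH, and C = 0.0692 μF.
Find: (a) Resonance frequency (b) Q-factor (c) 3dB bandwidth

Step 1 — Resonance condition Im(Z)=0 gives ω₀ = 1/√(LC).
Step 2 — ω₀ = 1/√(0.00973·6.92e-08) = 3.854e+04 rad/s.
Step 3 — f₀ = ω₀/(2π) = 6134 Hz.
Step 4 — Series Q: Q = ω₀L/R = 3.854e+04·0.00973/100 = 3.75.
Step 5 — 3dB bandwidth: Δω = ω₀/Q = 1.028e+04 rad/s; BW = Δω/(2π) = 1636 Hz.

(a) f₀ = 6134 Hz  (b) Q = 3.75  (c) BW = 1636 Hz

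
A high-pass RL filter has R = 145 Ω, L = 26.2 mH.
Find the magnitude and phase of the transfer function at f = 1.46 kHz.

Step 1 — Angular frequency: ω = 2π·1460 = 9173 rad/s.
Step 2 — Transfer function: H(jω) = jωL/(R + jωL).
Step 3 — Numerator jωL = j·240.3; denominator R + jωL = 145 + j240.3.
Step 4 — H = 0.7332 + j0.4423.
Step 5 — Magnitude: |H| = 0.8562 (-1.3 dB); phase: φ = 31.1°.

|H| = 0.8562 (-1.3 dB), φ = 31.1°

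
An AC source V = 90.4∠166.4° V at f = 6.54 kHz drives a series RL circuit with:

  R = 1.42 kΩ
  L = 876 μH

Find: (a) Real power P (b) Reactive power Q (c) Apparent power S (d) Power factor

Step 1 — Angular frequency: ω = 2π·f = 2π·6540 = 4.109e+04 rad/s.
Step 2 — Component impedances:
  R: Z = R = 1420 Ω
  L: Z = jωL = j·4.109e+04·0.000876 = 0 + j36 Ω
Step 3 — Series combination: Z_total = R + L = 1420 + j36 Ω = 1420∠1.5° Ω.
Step 4 — Source phasor: V = 90.4∠166.4° V = -87.87 + j21.26 V.
Step 5 — Current: I = V / Z = -0.06146 + j0.01653 A = 0.06364∠164.9° A.
Step 6 — Complex power: S = V·I* = 5.751 + j0.1458 VA.
Step 7 — Real power: P = Re(S) = 5.751 W.
Step 8 — Reactive power: Q = Im(S) = 0.1458 VAR.
Step 9 — Apparent power: |S| = 5.753 VA.
Step 10 — Power factor: PF = P/|S| = 0.9997 (lagging).

(a) P = 5.751 W  (b) Q = 0.1458 VAR  (c) S = 5.753 VA  (d) PF = 0.9997 (lagging)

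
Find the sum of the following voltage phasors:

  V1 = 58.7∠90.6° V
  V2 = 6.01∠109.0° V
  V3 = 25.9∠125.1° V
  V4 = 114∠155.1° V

Step 1 — Convert each phasor to rectangular form:
  V1 = 58.7·(cos(90.6°) + j·sin(90.6°)) = -0.6147 + j58.7 V
  V2 = 6.01·(cos(109.0°) + j·sin(109.0°)) = -1.957 + j5.683 V
  V3 = 25.9·(cos(125.1°) + j·sin(125.1°)) = -14.89 + j21.19 V
  V4 = 114·(cos(155.1°) + j·sin(155.1°)) = -103.4 + j48 V
Step 2 — Sum components: V_total = -120.9 + j133.6 V.
Step 3 — Convert to polar: |V_total| = 180.1 V, ∠V_total = 132.1°.

V_total = 180.1∠132.1° V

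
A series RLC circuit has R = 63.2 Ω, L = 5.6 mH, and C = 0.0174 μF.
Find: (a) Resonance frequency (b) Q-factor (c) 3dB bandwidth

Step 1 — Resonance: ω₀ = 1/√(LC) = 1/√(0.0056·1.74e-08) = 1.013e+05 rad/s.
Step 2 — f₀ = ω₀/(2π) = 1.612e+04 Hz.
Step 3 — Series Q: Q = ω₀L/R = 1.013e+05·0.0056/63.2 = 8.976.
Step 4 — Bandwidth: Δω = ω₀/Q = 1.129e+04 rad/s; BW = Δω/(2π) = 1796 Hz.

(a) f₀ = 1.612e+04 Hz  (b) Q = 8.976  (c) BW = 1796 Hz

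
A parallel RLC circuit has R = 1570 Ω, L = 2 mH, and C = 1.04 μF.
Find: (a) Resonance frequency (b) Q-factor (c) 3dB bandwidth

Step 1 — Resonance: ω₀ = 1/√(LC) = 1/√(0.002·1.04e-06) = 2.193e+04 rad/s.
Step 2 — f₀ = ω₀/(2π) = 3490 Hz.
Step 3 — Parallel Q: Q = R/(ω₀L) = 1570/(2.193e+04·0.002) = 35.8.
Step 4 — Bandwidth: Δω = ω₀/Q = 612.4 rad/s; BW = Δω/(2π) = 97.47 Hz.

(a) f₀ = 3490 Hz  (b) Q = 35.8  (c) BW = 97.47 Hz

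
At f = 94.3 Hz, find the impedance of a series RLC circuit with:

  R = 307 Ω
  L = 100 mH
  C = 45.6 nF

Step 1 — Angular frequency: ω = 2π·f = 2π·94.3 = 592.5 rad/s.
Step 2 — Component impedances:
  R: Z = R = 307 Ω
  L: Z = jωL = j·592.5·0.1 = 0 + j59.25 Ω
  C: Z = 1/(jωC) = -j/(ω·C) = 0 - j3.701e+04 Ω
Step 3 — Series combination: Z_total = R + L + C = 307 - j3.695e+04 Ω = 3.695e+04∠-89.5° Ω.

Z = 307 - j3.695e+04 Ω = 3.695e+04∠-89.5° Ω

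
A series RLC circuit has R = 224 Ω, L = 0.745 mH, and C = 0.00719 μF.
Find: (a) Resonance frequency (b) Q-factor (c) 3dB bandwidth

Step 1 — Resonance condition Im(Z)=0 gives ω₀ = 1/√(LC).
Step 2 — ω₀ = 1/√(0.000745·7.19e-09) = 4.321e+05 rad/s.
Step 3 — f₀ = ω₀/(2π) = 6.877e+04 Hz.
Step 4 — Series Q: Q = ω₀L/R = 4.321e+05·0.000745/224 = 1.437.
Step 5 — 3dB bandwidth: Δω = ω₀/Q = 3.007e+05 rad/s; BW = Δω/(2π) = 4.785e+04 Hz.

(a) f₀ = 6.877e+04 Hz  (b) Q = 1.437  (c) BW = 4.785e+04 Hz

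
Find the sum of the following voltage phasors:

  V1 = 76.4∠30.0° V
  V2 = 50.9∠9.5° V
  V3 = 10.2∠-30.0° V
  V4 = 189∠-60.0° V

Step 1 — Convert each phasor to rectangular form:
  V1 = 76.4·(cos(30.0°) + j·sin(30.0°)) = 66.16 + j38.2 V
  V2 = 50.9·(cos(9.5°) + j·sin(9.5°)) = 50.2 + j8.401 V
  V3 = 10.2·(cos(-30.0°) + j·sin(-30.0°)) = 8.833 - j5.1 V
  V4 = 189·(cos(-60.0°) + j·sin(-60.0°)) = 94.5 - j163.7 V
Step 2 — Sum components: V_total = 219.7 - j122.2 V.
Step 3 — Convert to polar: |V_total| = 251.4 V, ∠V_total = -29.1°.

V_total = 251.4∠-29.1° V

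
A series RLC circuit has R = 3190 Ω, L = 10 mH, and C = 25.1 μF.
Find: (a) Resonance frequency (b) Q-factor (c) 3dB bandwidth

Step 1 — Resonance: ω₀ = 1/√(LC) = 1/√(0.01·2.51e-05) = 1996 rad/s.
Step 2 — f₀ = ω₀/(2π) = 317.7 Hz.
Step 3 — Series Q: Q = ω₀L/R = 1996·0.01/3190 = 0.006257.
Step 4 — Bandwidth: Δω = ω₀/Q = 3.19e+05 rad/s; BW = Δω/(2π) = 5.077e+04 Hz.

(a) f₀ = 317.7 Hz  (b) Q = 0.006257  (c) BW = 5.077e+04 Hz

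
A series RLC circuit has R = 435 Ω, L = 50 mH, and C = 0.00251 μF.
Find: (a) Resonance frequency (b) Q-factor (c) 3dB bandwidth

Step 1 — Resonance: ω₀ = 1/√(LC) = 1/√(0.05·2.51e-09) = 8.926e+04 rad/s.
Step 2 — f₀ = ω₀/(2π) = 1.421e+04 Hz.
Step 3 — Series Q: Q = ω₀L/R = 8.926e+04·0.05/435 = 10.26.
Step 4 — Bandwidth: Δω = ω₀/Q = 8700 rad/s; BW = Δω/(2π) = 1385 Hz.

(a) f₀ = 1.421e+04 Hz  (b) Q = 10.26  (c) BW = 1385 Hz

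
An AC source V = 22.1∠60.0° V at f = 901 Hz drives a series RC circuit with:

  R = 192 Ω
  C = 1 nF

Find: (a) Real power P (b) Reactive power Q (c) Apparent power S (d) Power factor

Step 1 — Angular frequency: ω = 2π·f = 2π·901 = 5661 rad/s.
Step 2 — Component impedances:
  R: Z = R = 192 Ω
  C: Z = 1/(jωC) = -j/(ω·C) = 0 - j1.766e+05 Ω
Step 3 — Series combination: Z_total = R + C = 192 - j1.766e+05 Ω = 1.766e+05∠-89.9° Ω.
Step 4 — Source phasor: V = 22.1∠60.0° V = 11.05 + j19.14 V.
Step 5 — Current: I = V / Z = -0.0001083 + j6.267e-05 A = 0.0001251∠149.9° A.
Step 6 — Complex power: S = V·I* = 3.005e-06 - j0.002765 VA.
Step 7 — Real power: P = Re(S) = 3.005e-06 W.
Step 8 — Reactive power: Q = Im(S) = -0.002765 VAR.
Step 9 — Apparent power: |S| = 0.002765 VA.
Step 10 — Power factor: PF = P/|S| = 0.001087 (leading).

(a) P = 3.005e-06 W  (b) Q = -0.002765 VAR  (c) S = 0.002765 VA  (d) PF = 0.001087 (leading)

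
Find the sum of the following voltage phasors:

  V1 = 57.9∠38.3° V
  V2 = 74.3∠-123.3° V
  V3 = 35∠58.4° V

Step 1 — Convert each phasor to rectangular form:
  V1 = 57.9·(cos(38.3°) + j·sin(38.3°)) = 45.44 + j35.89 V
  V2 = 74.3·(cos(-123.3°) + j·sin(-123.3°)) = -40.79 - j62.1 V
  V3 = 35·(cos(58.4°) + j·sin(58.4°)) = 18.34 + j29.81 V
Step 2 — Sum components: V_total = 22.99 + j3.595 V.
Step 3 — Convert to polar: |V_total| = 23.27 V, ∠V_total = 8.9°.

V_total = 23.27∠8.9° V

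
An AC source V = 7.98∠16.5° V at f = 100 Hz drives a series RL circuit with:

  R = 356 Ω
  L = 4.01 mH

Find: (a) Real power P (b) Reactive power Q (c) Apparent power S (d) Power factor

Step 1 — Angular frequency: ω = 2π·f = 2π·100 = 628.3 rad/s.
Step 2 — Component impedances:
  R: Z = R = 356 Ω
  L: Z = jωL = j·628.3·0.00401 = 0 + j2.52 Ω
Step 3 — Series combination: Z_total = R + L = 356 + j2.52 Ω = 356∠0.4° Ω.
Step 4 — Source phasor: V = 7.98∠16.5° V = 7.651 + j2.266 V.
Step 5 — Current: I = V / Z = 0.02154 + j0.006214 A = 0.02242∠16.1° A.
Step 6 — Complex power: S = V·I* = 0.1789 + j0.001266 VA.
Step 7 — Real power: P = Re(S) = 0.1789 W.
Step 8 — Reactive power: Q = Im(S) = 0.001266 VAR.
Step 9 — Apparent power: |S| = 0.1789 VA.
Step 10 — Power factor: PF = P/|S| = 1 (lagging).

(a) P = 0.1789 W  (b) Q = 0.001266 VAR  (c) S = 0.1789 VA  (d) PF = 1 (lagging)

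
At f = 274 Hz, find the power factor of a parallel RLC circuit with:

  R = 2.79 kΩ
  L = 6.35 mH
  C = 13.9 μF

Step 1 — Angular frequency: ω = 2π·f = 2π·274 = 1722 rad/s.
Step 2 — Component impedances:
  R: Z = R = 2790 Ω
  L: Z = jωL = j·1722·0.00635 = 0 + j10.93 Ω
  C: Z = 1/(jωC) = -j/(ω·C) = 0 - j41.79 Ω
Step 3 — Parallel combination: 1/Z_total = 1/R + 1/L + 1/C; Z_total = 0.07856 + j14.8 Ω = 14.81∠89.7° Ω.
Step 4 — Power factor: PF = cos(φ) = Re(Z)/|Z| = 0.0785628/14.8051 = 0.005306.
Step 5 — Type: Im(Z) = 14.8 ⇒ lagging (phase φ = 89.7°).

PF = 0.005306 (lagging, φ = 89.7°)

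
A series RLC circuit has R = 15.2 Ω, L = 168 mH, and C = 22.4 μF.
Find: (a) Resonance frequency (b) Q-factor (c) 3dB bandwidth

Step 1 — Resonance: ω₀ = 1/√(LC) = 1/√(0.168·2.24e-05) = 515.5 rad/s.
Step 2 — f₀ = ω₀/(2π) = 82.04 Hz.
Step 3 — Series Q: Q = ω₀L/R = 515.5·0.168/15.2 = 5.698.
Step 4 — Bandwidth: Δω = ω₀/Q = 90.48 rad/s; BW = Δω/(2π) = 14.4 Hz.

(a) f₀ = 82.04 Hz  (b) Q = 5.698  (c) BW = 14.4 Hz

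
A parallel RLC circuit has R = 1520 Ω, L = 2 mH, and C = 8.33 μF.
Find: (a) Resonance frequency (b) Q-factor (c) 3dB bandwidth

Step 1 — Resonance: ω₀ = 1/√(LC) = 1/√(0.002·8.33e-06) = 7748 rad/s.
Step 2 — f₀ = ω₀/(2π) = 1233 Hz.
Step 3 — Parallel Q: Q = R/(ω₀L) = 1520/(7748·0.002) = 98.1.
Step 4 — Bandwidth: Δω = ω₀/Q = 78.98 rad/s; BW = Δω/(2π) = 12.57 Hz.

(a) f₀ = 1233 Hz  (b) Q = 98.1  (c) BW = 12.57 Hz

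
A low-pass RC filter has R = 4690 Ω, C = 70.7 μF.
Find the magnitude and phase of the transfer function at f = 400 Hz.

Step 1 — Angular frequency: ω = 2π·400 = 2513 rad/s.
Step 2 — Transfer function: H(jω) = 1/(1 + jωRC).
Step 3 — Denominator: 1 + jωRC = 1 + j·2513·4690·7.07e-05 = 1 + j833.4.
Step 4 — H = 1.44e-06 - j0.0012.
Step 5 — Magnitude: |H| = 0.0012 (-58.4 dB); phase: φ = -89.9°.

|H| = 0.0012 (-58.4 dB), φ = -89.9°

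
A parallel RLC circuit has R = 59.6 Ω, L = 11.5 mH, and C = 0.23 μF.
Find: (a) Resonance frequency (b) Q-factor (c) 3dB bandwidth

Step 1 — Resonance: ω₀ = 1/√(LC) = 1/√(0.0115·2.3e-07) = 1.944e+04 rad/s.
Step 2 — f₀ = ω₀/(2π) = 3095 Hz.
Step 3 — Parallel Q: Q = R/(ω₀L) = 59.6/(1.944e+04·0.0115) = 0.2665.
Step 4 — Bandwidth: Δω = ω₀/Q = 7.295e+04 rad/s; BW = Δω/(2π) = 1.161e+04 Hz.

(a) f₀ = 3095 Hz  (b) Q = 0.2665  (c) BW = 1.161e+04 Hz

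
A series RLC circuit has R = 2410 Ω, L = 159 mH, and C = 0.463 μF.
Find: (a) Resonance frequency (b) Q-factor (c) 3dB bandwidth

Step 1 — Resonance condition Im(Z)=0 gives ω₀ = 1/√(LC).
Step 2 — ω₀ = 1/√(0.159·4.63e-07) = 3686 rad/s.
Step 3 — f₀ = ω₀/(2π) = 586.6 Hz.
Step 4 — Series Q: Q = ω₀L/R = 3686·0.159/2410 = 0.2432.
Step 5 — 3dB bandwidth: Δω = ω₀/Q = 1.516e+04 rad/s; BW = Δω/(2π) = 2412 Hz.

(a) f₀ = 586.6 Hz  (b) Q = 0.2432  (c) BW = 2412 Hz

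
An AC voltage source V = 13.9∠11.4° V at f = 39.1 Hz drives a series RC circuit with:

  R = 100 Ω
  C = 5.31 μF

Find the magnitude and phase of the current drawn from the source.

Step 1 — Angular frequency: ω = 2π·f = 2π·39.1 = 245.7 rad/s.
Step 2 — Component impedances:
  R: Z = R = 100 Ω
  C: Z = 1/(jωC) = -j/(ω·C) = 0 - j766.6 Ω
Step 3 — Series combination: Z_total = R + C = 100 - j766.6 Ω = 773.1∠-82.6° Ω.
Step 4 — Source phasor: V = 13.9∠11.4° V = 13.63 + j2.747 V.
Step 5 — Ohm's law: I = V / Z_total = (13.63 + j2.747) / (100 - j766.6) = -0.001244 + j0.01794 A.
Step 6 — Convert to polar: |I| = 0.01798 A, ∠I = 94.0°.

I = 0.01798∠94.0° A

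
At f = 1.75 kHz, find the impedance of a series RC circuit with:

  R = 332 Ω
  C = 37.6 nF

Step 1 — Angular frequency: ω = 2π·f = 2π·1750 = 1.1e+04 rad/s.
Step 2 — Component impedances:
  R: Z = R = 332 Ω
  C: Z = 1/(jωC) = -j/(ω·C) = 0 - j2419 Ω
Step 3 — Series combination: Z_total = R + C = 332 - j2419 Ω = 2441∠-82.2° Ω.

Z = 332 - j2419 Ω = 2441∠-82.2° Ω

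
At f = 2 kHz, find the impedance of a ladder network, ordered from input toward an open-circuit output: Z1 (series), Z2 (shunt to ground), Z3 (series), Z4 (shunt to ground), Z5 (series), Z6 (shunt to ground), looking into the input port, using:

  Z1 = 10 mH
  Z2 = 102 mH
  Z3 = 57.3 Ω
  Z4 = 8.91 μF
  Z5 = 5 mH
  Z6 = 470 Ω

Step 1 — Angular frequency: ω = 2π·f = 2π·2000 = 1.257e+04 rad/s.
Step 2 — Component impedances:
  Z1: Z = jωL = j·1.257e+04·0.01 = 0 + j125.7 Ω
  Z2: Z = jωL = j·1.257e+04·0.102 = 0 + j1282 Ω
  Z3: Z = R = 57.3 Ω
  Z4: Z = 1/(jωC) = -j/(ω·C) = 0 - j8.931 Ω
  Z5: Z = jωL = j·1.257e+04·0.005 = 0 + j62.83 Ω
  Z6: Z = R = 470 Ω
Step 3 — Ladder network (open output): work backward from the far end, alternating series and parallel combinations. Z_in = 58.16 + j119.3 Ω = 132.7∠64.0° Ω.

Z = 58.16 + j119.3 Ω = 132.7∠64.0° Ω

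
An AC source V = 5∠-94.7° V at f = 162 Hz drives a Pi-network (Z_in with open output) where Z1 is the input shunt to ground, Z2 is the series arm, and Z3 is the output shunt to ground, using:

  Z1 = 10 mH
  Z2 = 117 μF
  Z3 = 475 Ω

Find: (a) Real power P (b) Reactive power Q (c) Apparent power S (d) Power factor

Step 1 — Angular frequency: ω = 2π·f = 2π·162 = 1018 rad/s.
Step 2 — Component impedances:
  Z1: Z = jωL = j·1018·0.01 = 0 + j10.18 Ω
  Z2: Z = 1/(jωC) = -j/(ω·C) = 0 - j8.397 Ω
  Z3: Z = R = 475 Ω
Step 3 — With open output, the series arm Z2 and the output shunt Z3 appear in series to ground: Z2 + Z3 = 475 - j8.397 Ω.
Step 4 — Parallel with input shunt Z1: Z_in = Z1 || (Z2 + Z3) = 0.2181 + j10.18 Ω = 10.18∠88.8° Ω.
Step 5 — Source phasor: V = 5∠-94.7° V = -0.4097 - j4.983 V.
Step 6 — Current: I = V / Z = -0.4902 + j0.02975 A = 0.4911∠176.5° A.
Step 7 — Complex power: S = V·I* = 0.05262 + j2.455 VA.
Step 8 — Real power: P = Re(S) = 0.05262 W.
Step 9 — Reactive power: Q = Im(S) = 2.455 VAR.
Step 10 — Apparent power: |S| = 2.456 VA.
Step 11 — Power factor: PF = P/|S| = 0.02143 (lagging).

(a) P = 0.05262 W  (b) Q = 2.455 VAR  (c) S = 2.456 VA  (d) PF = 0.02143 (lagging)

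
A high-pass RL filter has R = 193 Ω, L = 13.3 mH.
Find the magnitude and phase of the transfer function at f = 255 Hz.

Step 1 — Angular frequency: ω = 2π·255 = 1602 rad/s.
Step 2 — Transfer function: H(jω) = jωL/(R + jωL).
Step 3 — Numerator jωL = j·21.31; denominator R + jωL = 193 + j21.31.
Step 4 — H = 0.01204 + j0.1091.
Step 5 — Magnitude: |H| = 0.1097 (-19.2 dB); phase: φ = 83.7°.

|H| = 0.1097 (-19.2 dB), φ = 83.7°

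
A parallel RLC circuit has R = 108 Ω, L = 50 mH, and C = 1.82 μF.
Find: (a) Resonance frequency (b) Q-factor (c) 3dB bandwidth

Step 1 — Resonance: ω₀ = 1/√(LC) = 1/√(0.05·1.82e-06) = 3315 rad/s.
Step 2 — f₀ = ω₀/(2π) = 527.6 Hz.
Step 3 — Parallel Q: Q = R/(ω₀L) = 108/(3315·0.05) = 0.6516.
Step 4 — Bandwidth: Δω = ω₀/Q = 5088 rad/s; BW = Δω/(2π) = 809.7 Hz.

(a) f₀ = 527.6 Hz  (b) Q = 0.6516  (c) BW = 809.7 Hz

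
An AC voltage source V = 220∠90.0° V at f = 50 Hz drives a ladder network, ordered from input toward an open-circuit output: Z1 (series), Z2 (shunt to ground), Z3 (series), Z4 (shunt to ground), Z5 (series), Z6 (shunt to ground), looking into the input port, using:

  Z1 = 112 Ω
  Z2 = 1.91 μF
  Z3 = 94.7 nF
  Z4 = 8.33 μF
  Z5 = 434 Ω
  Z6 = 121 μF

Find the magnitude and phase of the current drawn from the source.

Step 1 — Angular frequency: ω = 2π·f = 2π·50 = 314.2 rad/s.
Step 2 — Component impedances:
  Z1: Z = R = 112 Ω
  Z2: Z = 1/(jωC) = -j/(ω·C) = 0 - j1667 Ω
  Z3: Z = 1/(jωC) = -j/(ω·C) = 0 - j3.361e+04 Ω
  Z4: Z = 1/(jωC) = -j/(ω·C) = 0 - j382.1 Ω
  Z5: Z = R = 434 Ω
  Z6: Z = 1/(jωC) = -j/(ω·C) = 0 - j26.31 Ω
Step 3 — Ladder network (open output): work backward from the far end, alternating series and parallel combinations. Z_in = 112.4 - j1588 Ω = 1592∠-86.0° Ω.
Step 4 — Source phasor: V = 220∠90.0° V = 0 + j220 V.
Step 5 — Ohm's law: I = V / Z_total = (0 + j220) / (112.4 - j1588) = -0.1378 + j0.009753 A.
Step 6 — Convert to polar: |I| = 0.1382 A, ∠I = 176.0°.

I = 0.1382∠176.0° A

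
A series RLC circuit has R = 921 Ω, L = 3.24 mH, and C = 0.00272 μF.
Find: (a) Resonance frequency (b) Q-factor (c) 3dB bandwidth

Step 1 — Resonance: ω₀ = 1/√(LC) = 1/√(0.00324·2.72e-09) = 3.369e+05 rad/s.
Step 2 — f₀ = ω₀/(2π) = 5.361e+04 Hz.
Step 3 — Series Q: Q = ω₀L/R = 3.369e+05·0.00324/921 = 1.185.
Step 4 — Bandwidth: Δω = ω₀/Q = 2.843e+05 rad/s; BW = Δω/(2π) = 4.524e+04 Hz.

(a) f₀ = 5.361e+04 Hz  (b) Q = 1.185  (c) BW = 4.524e+04 Hz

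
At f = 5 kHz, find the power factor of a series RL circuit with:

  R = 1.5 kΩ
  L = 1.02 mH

Step 1 — Angular frequency: ω = 2π·f = 2π·5000 = 3.142e+04 rad/s.
Step 2 — Component impedances:
  R: Z = R = 1500 Ω
  L: Z = jωL = j·3.142e+04·0.00102 = 0 + j32.04 Ω
Step 3 — Series combination: Z_total = R + L = 1500 + j32.04 Ω = 1500∠1.2° Ω.
Step 4 — Power factor: PF = cos(φ) = Re(Z)/|Z| = 1500/1500.3 = 0.9998.
Step 5 — Type: Im(Z) = 32.04 ⇒ lagging (phase φ = 1.2°).

PF = 0.9998 (lagging, φ = 1.2°)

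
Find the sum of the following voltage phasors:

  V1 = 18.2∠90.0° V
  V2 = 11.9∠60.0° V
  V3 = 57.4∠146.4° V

Step 1 — Convert each phasor to rectangular form:
  V1 = 18.2·(cos(90.0°) + j·sin(90.0°)) = 0 + j18.2 V
  V2 = 11.9·(cos(60.0°) + j·sin(60.0°)) = 5.95 + j10.31 V
  V3 = 57.4·(cos(146.4°) + j·sin(146.4°)) = -47.81 + j31.76 V
Step 2 — Sum components: V_total = -41.86 + j60.27 V.
Step 3 — Convert to polar: |V_total| = 73.38 V, ∠V_total = 124.8°.

V_total = 73.38∠124.8° V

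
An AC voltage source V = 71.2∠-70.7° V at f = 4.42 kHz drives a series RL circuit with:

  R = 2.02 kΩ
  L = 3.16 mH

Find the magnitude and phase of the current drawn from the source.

Step 1 — Angular frequency: ω = 2π·f = 2π·4420 = 2.777e+04 rad/s.
Step 2 — Component impedances:
  R: Z = R = 2020 Ω
  L: Z = jωL = j·2.777e+04·0.00316 = 0 + j87.76 Ω
Step 3 — Series combination: Z_total = R + L = 2020 + j87.76 Ω = 2022∠2.5° Ω.
Step 4 — Source phasor: V = 71.2∠-70.7° V = 23.53 - j67.2 V.
Step 5 — Ohm's law: I = V / Z_total = (23.53 - j67.2) / (2020 + j87.76) = 0.01019 - j0.03371 A.
Step 6 — Convert to polar: |I| = 0.03521 A, ∠I = -73.2°.

I = 0.03521∠-73.2° A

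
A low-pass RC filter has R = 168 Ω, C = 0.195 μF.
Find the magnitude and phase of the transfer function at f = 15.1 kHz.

Step 1 — Angular frequency: ω = 2π·1.51e+04 = 9.488e+04 rad/s.
Step 2 — Transfer function: H(jω) = 1/(1 + jωRC).
Step 3 — Denominator: 1 + jωRC = 1 + j·9.488e+04·168·1.95e-07 = 1 + j3.108.
Step 4 — H = 0.0938 - j0.2916.
Step 5 — Magnitude: |H| = 0.3063 (-10.3 dB); phase: φ = -72.2°.

|H| = 0.3063 (-10.3 dB), φ = -72.2°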